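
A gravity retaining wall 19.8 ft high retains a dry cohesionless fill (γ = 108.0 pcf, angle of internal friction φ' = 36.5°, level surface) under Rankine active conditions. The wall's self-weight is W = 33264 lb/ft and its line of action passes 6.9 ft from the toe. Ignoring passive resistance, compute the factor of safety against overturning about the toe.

K_a = tan²(45° − 36.5°/2) = 0.2541.
P_a = ½K_aγH² = 0.5×0.2541×108.0×19.8² = 5378 lb/ft, acting at H/3 = 6.600 ft above the base.
Overturning moment M_o = P_a × H/3 = 5378 × 6.600 = 35500.
Resisting moment M_r = W × 6.9 = 33264 × 6.9 = 229500.
FS_overturning = M_r/M_o = 229500/35500 = 6.466.

6.47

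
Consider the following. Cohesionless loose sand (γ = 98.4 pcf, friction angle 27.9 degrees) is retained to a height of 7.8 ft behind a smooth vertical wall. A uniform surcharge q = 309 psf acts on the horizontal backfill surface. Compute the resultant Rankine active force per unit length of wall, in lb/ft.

1960 lb/ft

K_a = tan²(45° − φ/2) = 0.3625.
Soil triangle: ½ K_a γ H² = 0.5×0.3625×98.4×7.8² = 1085 lb/ft.
Surcharge rectangle: K_a q H = 0.3625×309×7.8 = 873.6 lb/ft.
Total = 1085 + 873.6 = 1959 lb/ft.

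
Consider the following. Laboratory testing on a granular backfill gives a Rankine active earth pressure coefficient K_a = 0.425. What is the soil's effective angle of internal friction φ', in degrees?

K_a = tan²(45° − φ/2) ⇒ 45° − φ/2 = arctan(√0.425) = 33.10°.
φ = 2(45° − 33.10°) = 23.80°.

23.8°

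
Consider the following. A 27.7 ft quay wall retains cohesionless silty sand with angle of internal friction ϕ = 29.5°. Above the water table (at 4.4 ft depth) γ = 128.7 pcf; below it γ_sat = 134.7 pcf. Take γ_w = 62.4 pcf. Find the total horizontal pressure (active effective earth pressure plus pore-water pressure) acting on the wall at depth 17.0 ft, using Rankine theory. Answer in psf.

K_a = (1 − sin φ)/(1 + sin φ) = 0.3401.
γ' = 134.7 − 62.4 = 72.30 pcf.
Effective vertical stress at 17.0 ft: σ'_v = 128.7×4.4 + 72.30×12.6 = 1477 psf.
σ'_h = K_a σ'_v = 0.3401 × 1477 = 502.4 psf; u = γ_w × 12.6 = 786.2 psf.
Total σ_h = 502.4 + 786.2 = 1289 psf.

1290 psf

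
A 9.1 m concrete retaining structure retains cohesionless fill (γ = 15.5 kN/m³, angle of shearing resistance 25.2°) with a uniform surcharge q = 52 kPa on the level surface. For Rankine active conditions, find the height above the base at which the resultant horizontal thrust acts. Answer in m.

3.68 m

K_a = 0.4027.
Triangular part P₁ = ½K_aγH² = 258.5 at H/3 = 3.033 m; rectangular part P₂ = K_a q H = 190.6 at H/2 = 4.550 m.
ȳ = (P₁·3.033 + P₂·4.550)/(P₁+P₂) = 3.677 m.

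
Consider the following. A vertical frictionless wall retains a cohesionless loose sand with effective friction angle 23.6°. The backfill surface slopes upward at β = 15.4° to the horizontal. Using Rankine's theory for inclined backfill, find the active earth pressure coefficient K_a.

0.507

K_a = cos β · (cos β − √(cos²β − cos²φ)) / (cos β + √(cos²β − cos²φ)).
cos β = 0.9641, cos φ = 0.9164, √(cos²β − cos²φ) = 0.2996.
K_a = 0.9641 × (0.9641 − 0.2996)/(0.9641 + 0.2996) = 0.5070.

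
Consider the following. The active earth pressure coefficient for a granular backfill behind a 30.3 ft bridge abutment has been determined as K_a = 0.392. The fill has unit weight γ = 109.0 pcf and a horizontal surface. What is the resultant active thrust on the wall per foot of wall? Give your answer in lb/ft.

P = ½ K_a γ H² = 0.5 × 0.392 × 109.0 × 30.3² = 19610 lb/ft.

19600 lb/ft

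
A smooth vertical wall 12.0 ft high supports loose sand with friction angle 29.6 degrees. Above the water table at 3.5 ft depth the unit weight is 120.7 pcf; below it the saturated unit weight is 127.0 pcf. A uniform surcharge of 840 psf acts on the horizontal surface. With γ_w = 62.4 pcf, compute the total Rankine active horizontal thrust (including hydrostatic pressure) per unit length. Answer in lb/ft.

K_a = tan²(45° − φ/2) = 0.3387.
γ' = 127.0 − 62.4 = 64.60 pcf. h₂ = H − d_w = 8.5 ft.
σ'_h: at surface K_a·q = 284.5; at WT K_a(q+γd_w) = 427.6; at base K_a(q+γd_w+γ'h₂) = 613.6 psf.
P₁ = ½(284.5+427.6)×3.5 = 1246; P₂ = ½(427.6+613.6)×8.5 = 4425; P_w = ½γ_w h₂² = 2254.
Total = 1246+4425+2254 = 7926 lb/ft.

7930 lb/ft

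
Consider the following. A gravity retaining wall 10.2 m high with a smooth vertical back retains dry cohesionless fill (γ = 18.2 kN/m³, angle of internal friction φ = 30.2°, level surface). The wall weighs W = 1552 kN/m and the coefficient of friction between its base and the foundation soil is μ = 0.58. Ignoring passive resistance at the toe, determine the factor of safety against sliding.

2.88

K_a = tan²(45° − 30.2°/2) = 0.3307.
P_a = ½K_aγH² = 0.5×0.3307×18.2×10.2² = 313.1 kN/m, acting at H/3 = 3.400 m above the base.
FS_sliding = μW / P_a = 0.58×1552 / 313.1 = 2.875.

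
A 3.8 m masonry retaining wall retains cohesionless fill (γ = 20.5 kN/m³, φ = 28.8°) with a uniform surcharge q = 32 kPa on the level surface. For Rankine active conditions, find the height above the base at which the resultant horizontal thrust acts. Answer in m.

K_a = 0.3498.
Triangular part P₁ = ½K_aγH² = 51.77 at H/3 = 1.267 m; rectangular part P₂ = K_a q H = 42.53 at H/2 = 1.900 m.
ȳ = (P₁·1.267 + P₂·1.900)/(P₁+P₂) = 1.552 m.

1.55 m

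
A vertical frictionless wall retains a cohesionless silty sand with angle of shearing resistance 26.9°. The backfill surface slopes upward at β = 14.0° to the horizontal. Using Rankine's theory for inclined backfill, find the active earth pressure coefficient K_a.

0.422

K_a = cos β · (cos β − √(cos²β − cos²φ)) / (cos β + √(cos²β − cos²φ)).
cos β = 0.9703, cos φ = 0.8918, √(cos²β − cos²φ) = 0.3823.
K_a = 0.9703 × (0.9703 − 0.3823)/(0.9703 + 0.3823) = 0.4218.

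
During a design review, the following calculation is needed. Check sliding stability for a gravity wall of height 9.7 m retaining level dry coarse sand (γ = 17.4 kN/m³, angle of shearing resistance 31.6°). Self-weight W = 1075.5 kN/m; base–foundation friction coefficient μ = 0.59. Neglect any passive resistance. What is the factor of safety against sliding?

2.48

K_a = tan²(45° − 31.6°/2) = 0.3123.
P_a = ½K_aγH² = 0.5×0.3123×17.4×9.7² = 255.7 kN/m, acting at H/3 = 3.233 m above the base.
FS_sliding = μW / P_a = 0.59×1075.5 / 255.7 = 2.482.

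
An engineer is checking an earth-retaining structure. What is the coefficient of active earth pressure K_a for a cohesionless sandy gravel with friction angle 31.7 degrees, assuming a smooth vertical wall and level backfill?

K_a = (1 − sin φ)/(1 + sin φ) = (1 − sin 31.7°)/(1 + sin 31.7°) = 0.3111.

0.311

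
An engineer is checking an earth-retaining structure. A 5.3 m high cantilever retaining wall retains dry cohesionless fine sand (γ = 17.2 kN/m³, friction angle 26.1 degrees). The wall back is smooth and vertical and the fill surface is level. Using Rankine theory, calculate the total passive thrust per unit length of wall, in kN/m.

621 kN/m

K_p = tan²(45° + φ/2) = 2.571.
P_p = ½ K_p γ H² = 0.5 × 2.571 × 17.2 × 5.3² = 621.1 kN/m.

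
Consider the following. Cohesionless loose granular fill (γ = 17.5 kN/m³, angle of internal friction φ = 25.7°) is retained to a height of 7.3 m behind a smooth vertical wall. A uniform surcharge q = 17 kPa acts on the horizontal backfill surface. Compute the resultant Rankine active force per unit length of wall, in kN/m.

233 kN/m

K_a = tan²(45° − φ/2) = 0.3950.
Soil triangle: ½ K_a γ H² = 0.5×0.3950×17.5×7.3² = 184.2 kN/m.
Surcharge rectangle: K_a q H = 0.3950×17×7.3 = 49.02 kN/m.
Total = 184.2 + 49.02 = 233.2 kN/m.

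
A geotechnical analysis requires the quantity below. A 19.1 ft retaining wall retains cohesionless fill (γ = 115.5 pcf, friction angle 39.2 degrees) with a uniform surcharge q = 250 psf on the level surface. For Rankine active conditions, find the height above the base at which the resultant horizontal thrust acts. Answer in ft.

6.95 ft

K_a = 0.2255.
Triangular part P₁ = ½K_aγH² = 4750 at H/3 = 6.367 ft; rectangular part P₂ = K_a q H = 1077 at H/2 = 9.550 ft.
ȳ = (P₁·6.367 + P₂·9.550)/(P₁+P₂) = 6.955 ft.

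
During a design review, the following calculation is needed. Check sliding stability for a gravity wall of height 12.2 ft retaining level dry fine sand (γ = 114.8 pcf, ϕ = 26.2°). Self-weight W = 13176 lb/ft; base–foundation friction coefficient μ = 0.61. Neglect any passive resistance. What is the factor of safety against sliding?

K_a = tan²(45° − 26.2°/2) = 0.3874.
P_a = ½K_aγH² = 0.5×0.3874×114.8×12.2² = 3310 lb/ft, acting at H/3 = 4.067 ft above the base.
FS_sliding = μW / P_a = 0.61×13176 / 3310 = 2.428.

2.43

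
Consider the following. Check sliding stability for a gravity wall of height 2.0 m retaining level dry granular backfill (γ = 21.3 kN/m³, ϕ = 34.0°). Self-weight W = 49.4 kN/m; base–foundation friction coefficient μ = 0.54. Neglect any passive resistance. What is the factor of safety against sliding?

2.21

K_a = tan²(45° − 34.0°/2) = 0.2827.
P_a = ½K_aγH² = 0.5×0.2827×21.3×2.0² = 12.04 kN/m, acting at H/3 = 0.6667 m above the base.
FS_sliding = μW / P_a = 0.54×49.4 / 12.04 = 2.215.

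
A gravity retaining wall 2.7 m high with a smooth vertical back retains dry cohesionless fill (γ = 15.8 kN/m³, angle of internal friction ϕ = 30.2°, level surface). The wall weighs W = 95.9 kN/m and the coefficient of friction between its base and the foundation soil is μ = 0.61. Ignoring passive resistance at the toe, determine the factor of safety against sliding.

K_a = tan²(45° − 30.2°/2) = 0.3307.
P_a = ½K_aγH² = 0.5×0.3307×15.8×2.7² = 19.04 kN/m, acting at H/3 = 0.9000 m above the base.
FS_sliding = μW / P_a = 0.61×95.9 / 19.04 = 3.072.

3.07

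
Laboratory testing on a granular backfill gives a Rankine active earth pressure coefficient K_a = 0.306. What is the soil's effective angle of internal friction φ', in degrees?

32.1°

K_a = tan²(45° − φ/2) ⇒ 45° − φ/2 = arctan(√0.306) = 28.95°.
φ = 2(45° − 28.95°) = 32.10°.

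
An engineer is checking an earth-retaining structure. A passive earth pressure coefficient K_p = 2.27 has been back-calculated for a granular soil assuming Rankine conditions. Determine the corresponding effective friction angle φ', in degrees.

K_p = (1+sin φ)/(1−sin φ) ⇒ sin φ = (K_p − 1)/(K_p + 1) = 0.3884.
φ = arcsin(0.3884) = 22.85°.

22.9°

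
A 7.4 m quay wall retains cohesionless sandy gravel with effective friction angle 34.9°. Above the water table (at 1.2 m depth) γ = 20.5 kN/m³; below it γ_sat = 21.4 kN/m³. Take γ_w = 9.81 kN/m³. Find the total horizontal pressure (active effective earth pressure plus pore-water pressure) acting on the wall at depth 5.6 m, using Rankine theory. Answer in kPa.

63.7 kPa

K_a = (1 − sin φ)/(1 + sin φ) = 0.2721.
γ' = 21.4 − 9.81 = 11.59 kN/m³.
Effective vertical stress at 5.6 m: σ'_v = 20.5×1.2 + 11.59×4.40 = 75.60 kPa.
σ'_h = K_a σ'_v = 0.2721 × 75.60 = 20.57 kPa; u = γ_w × 4.40 = 43.16 kPa.
Total σ_h = 20.57 + 43.16 = 63.74 kPa.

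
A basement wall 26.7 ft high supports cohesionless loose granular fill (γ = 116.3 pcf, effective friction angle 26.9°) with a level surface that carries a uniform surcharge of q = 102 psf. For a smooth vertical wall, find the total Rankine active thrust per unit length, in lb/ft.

K_a = tan²(45° − φ/2) = 0.3770.
Soil triangle: ½ K_a γ H² = 0.5×0.3770×116.3×26.7² = 15630 lb/ft.
Surcharge rectangle: K_a q H = 0.3770×102×26.7 = 1027 lb/ft.
Total = 15630 + 1027 = 16660 lb/ft.

16700 lb/ft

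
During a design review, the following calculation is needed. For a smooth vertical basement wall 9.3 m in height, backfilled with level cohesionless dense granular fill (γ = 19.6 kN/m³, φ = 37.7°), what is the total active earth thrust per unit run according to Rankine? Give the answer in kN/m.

K_a = tan²(45° − φ/2) = 0.2411.
P_a = ½ K_a γ H² = 0.5 × 0.2411 × 19.6 × 9.3² = 204.3 kN/m.

204 kN/m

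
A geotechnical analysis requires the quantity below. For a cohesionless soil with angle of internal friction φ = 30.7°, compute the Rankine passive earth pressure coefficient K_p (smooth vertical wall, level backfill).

3.09

K_p = (1 + sin φ)/(1 − sin φ) = tan²(45° + 30.7°/2) = 3.086.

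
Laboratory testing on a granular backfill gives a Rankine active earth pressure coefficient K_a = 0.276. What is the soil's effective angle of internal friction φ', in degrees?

K_a = tan²(45° − φ/2) ⇒ 45° − φ/2 = arctan(√0.276) = 27.72°.
φ = 2(45° − 27.72°) = 34.57°.

34.6°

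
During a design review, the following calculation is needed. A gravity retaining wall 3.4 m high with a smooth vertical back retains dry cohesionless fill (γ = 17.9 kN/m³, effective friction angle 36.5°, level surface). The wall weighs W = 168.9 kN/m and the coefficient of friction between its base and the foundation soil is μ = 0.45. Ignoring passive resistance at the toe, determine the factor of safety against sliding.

K_a = tan²(45° − 36.5°/2) = 0.2541.
P_a = ½K_aγH² = 0.5×0.2541×17.9×3.4² = 26.29 kN/m, acting at H/3 = 1.133 m above the base.
FS_sliding = μW / P_a = 0.45×168.9 / 26.29 = 2.892.

2.89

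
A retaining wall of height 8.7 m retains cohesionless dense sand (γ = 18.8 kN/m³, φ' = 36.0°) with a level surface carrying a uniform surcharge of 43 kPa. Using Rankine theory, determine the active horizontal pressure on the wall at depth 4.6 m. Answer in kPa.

K_a = (1 − sin φ)/(1 + sin φ) = 0.2596.
σ_v = γz + q = 18.8 × 4.6 + 43 = 129.5 kPa.
σ_h = K_a σ_v = 0.2596 × 129.5 = 33.62 kPa.

33.6 kPa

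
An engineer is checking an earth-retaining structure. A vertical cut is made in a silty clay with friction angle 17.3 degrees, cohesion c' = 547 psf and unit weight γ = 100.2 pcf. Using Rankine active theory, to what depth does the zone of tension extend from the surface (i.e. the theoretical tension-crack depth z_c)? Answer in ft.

K_a = tan²(45° − 17.3°/2) = 0.5416; √K_a = 0.7359.
The active pressure is zero where K_a γ z = 2c√K_a, so z_c = 2c/(γ√K_a) = 2×547/(100.2×0.7359) = 14.84 ft.

14.8 ft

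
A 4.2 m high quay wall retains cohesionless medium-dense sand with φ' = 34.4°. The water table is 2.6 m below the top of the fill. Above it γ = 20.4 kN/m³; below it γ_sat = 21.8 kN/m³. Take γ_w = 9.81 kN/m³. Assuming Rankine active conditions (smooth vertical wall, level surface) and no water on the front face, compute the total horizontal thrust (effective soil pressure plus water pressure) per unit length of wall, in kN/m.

K_a = tan²(45° − φ/2) = 0.2780.
γ' = 21.8 − 9.81 = 11.99 kN/m³. Depth below WT = 1.6 m.
σ'_h at WT = K_a γ d_w = 14.74 kPa; at base = 14.74 + K_a γ' × 1.6 = 20.08 kPa.
P₁ (0–2.6 m) = ½×14.74×2.6 = 19.17. P₂ (2.6–4.2 m) = ½(14.74+20.08)×1.6 = 27.86.
P_w = ½ γ_w h₂² = 0.5×9.81×1.6² = 12.56. Total = 19.17+27.86+12.56 = 59.58 kN/m.

59.6 kN/m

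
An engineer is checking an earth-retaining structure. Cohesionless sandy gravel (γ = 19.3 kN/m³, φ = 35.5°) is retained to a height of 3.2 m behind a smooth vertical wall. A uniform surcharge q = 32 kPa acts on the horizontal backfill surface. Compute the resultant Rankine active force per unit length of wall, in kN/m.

K_a = tan²(45° − φ/2) = 0.2653.
Soil triangle: ½ K_a γ H² = 0.5×0.2653×19.3×3.2² = 26.21 kN/m.
Surcharge rectangle: K_a q H = 0.2653×32×3.2 = 27.16 kN/m.
Total = 26.21 + 27.16 = 53.37 kN/m.

53.4 kN/m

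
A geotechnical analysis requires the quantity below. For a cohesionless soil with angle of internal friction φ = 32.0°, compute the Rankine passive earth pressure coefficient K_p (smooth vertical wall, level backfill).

K_p = (1 + sin φ)/(1 − sin φ) = tan²(45° + 32.0°/2) = 3.255.

3.25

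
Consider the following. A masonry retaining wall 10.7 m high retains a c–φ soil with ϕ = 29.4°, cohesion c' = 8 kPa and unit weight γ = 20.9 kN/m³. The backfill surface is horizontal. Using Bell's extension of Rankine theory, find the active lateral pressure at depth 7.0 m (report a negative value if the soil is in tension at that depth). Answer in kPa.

40.6 kPa

K_a = (1 − sin φ)/(1 + sin φ) = 0.3415.
σ_a = K_a γ z − 2c√K_a = 0.3415×20.9×7.0 − 2×8×0.5844 = 40.61 kPa.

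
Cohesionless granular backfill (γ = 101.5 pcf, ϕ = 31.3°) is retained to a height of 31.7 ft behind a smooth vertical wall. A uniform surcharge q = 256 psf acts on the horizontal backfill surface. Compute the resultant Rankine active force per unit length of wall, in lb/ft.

18700 lb/ft

K_a = tan²(45° − φ/2) = 0.3162.
Soil triangle: ½ K_a γ H² = 0.5×0.3162×101.5×31.7² = 16130 lb/ft.
Surcharge rectangle: K_a q H = 0.3162×256×31.7 = 2566 lb/ft.
Total = 16130 + 2566 = 18690 lb/ft.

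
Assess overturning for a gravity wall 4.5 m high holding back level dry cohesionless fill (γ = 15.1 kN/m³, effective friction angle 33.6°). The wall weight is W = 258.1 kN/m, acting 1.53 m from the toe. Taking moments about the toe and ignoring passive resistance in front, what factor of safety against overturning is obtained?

K_a = tan²(45° − 33.6°/2) = 0.2875.
P_a = ½K_aγH² = 0.5×0.2875×15.1×4.5² = 43.96 kN/m, acting at H/3 = 1.500 m above the base.
Overturning moment M_o = P_a × H/3 = 43.96 × 1.500 = 65.93.
Resisting moment M_r = W × 1.53 = 258.1 × 1.53 = 394.9.
FS_overturning = M_r/M_o = 394.9/65.93 = 5.989.

5.99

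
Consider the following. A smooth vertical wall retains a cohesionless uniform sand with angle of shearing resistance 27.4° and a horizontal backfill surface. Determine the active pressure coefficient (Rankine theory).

0.370

K_a = tan²(45° − φ/2) = tan²(31.30°) = 0.3697.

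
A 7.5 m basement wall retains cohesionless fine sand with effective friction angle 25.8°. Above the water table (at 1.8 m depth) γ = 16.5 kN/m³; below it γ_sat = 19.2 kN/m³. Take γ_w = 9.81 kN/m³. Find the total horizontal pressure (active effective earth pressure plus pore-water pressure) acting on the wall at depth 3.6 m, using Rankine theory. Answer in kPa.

K_a = (1 − sin φ)/(1 + sin φ) = 0.3935.
γ' = 19.2 − 9.81 = 9.390 kN/m³.
Effective vertical stress at 3.6 m: σ'_v = 16.5×1.8 + 9.390×1.80 = 46.60 kPa.
σ'_h = K_a σ'_v = 0.3935 × 46.60 = 18.34 kPa; u = γ_w × 1.80 = 17.66 kPa.
Total σ_h = 18.34 + 17.66 = 36.00 kPa.

36.0 kPa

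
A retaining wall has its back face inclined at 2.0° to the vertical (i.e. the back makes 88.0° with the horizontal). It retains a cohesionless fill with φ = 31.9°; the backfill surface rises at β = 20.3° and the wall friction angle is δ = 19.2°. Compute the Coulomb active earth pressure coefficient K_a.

0.400

K_a = sin²(α+φ) / [sin²α · sin(α−δ) · (1 + √{sin(φ+δ)sin(φ−β) / (sin(α−δ)sin(α+β))})²].
With α = 88.0°, φ = 31.9°, δ = 19.2°, β = 20.3°: K_a = 0.4000.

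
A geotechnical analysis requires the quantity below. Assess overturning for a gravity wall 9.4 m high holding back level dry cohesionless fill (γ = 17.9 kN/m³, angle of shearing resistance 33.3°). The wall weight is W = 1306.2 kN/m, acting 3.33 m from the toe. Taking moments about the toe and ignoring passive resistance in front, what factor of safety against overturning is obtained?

6.03

K_a = tan²(45° − 33.3°/2) = 0.2911.
P_a = ½K_aγH² = 0.5×0.2911×17.9×9.4² = 230.2 kN/m, acting at H/3 = 3.133 m above the base.
Overturning moment M_o = P_a × H/3 = 230.2 × 3.133 = 721.4.
Resisting moment M_r = W × 3.33 = 1306.2 × 3.33 = 4350.
FS_overturning = M_r/M_o = 4350/721.4 = 6.029.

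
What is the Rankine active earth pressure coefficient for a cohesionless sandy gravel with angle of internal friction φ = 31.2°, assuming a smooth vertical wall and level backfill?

0.317

K_a = (1 − sin φ)/(1 + sin φ) = (1 − sin 31.2°)/(1 + sin 31.2°) = 0.3175.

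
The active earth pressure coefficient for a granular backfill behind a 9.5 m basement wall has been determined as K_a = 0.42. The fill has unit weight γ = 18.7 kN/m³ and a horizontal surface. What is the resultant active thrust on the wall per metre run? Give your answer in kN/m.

354 kN/m

P = ½ K_a γ H² = 0.5 × 0.42 × 18.7 × 9.5² = 354.4 kN/m.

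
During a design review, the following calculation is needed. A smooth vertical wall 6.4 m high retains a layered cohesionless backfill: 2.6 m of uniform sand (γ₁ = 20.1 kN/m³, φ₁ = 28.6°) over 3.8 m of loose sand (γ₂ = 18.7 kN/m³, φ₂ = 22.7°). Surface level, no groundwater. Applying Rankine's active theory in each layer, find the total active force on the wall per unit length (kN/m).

K_a1 = tan²(45°−28.6°/2) = 0.3525; K_a2 = tan²(45°−22.7°/2) = 0.4431.
Layer 1: σ at base = K_a1 γ₁ h₁ = 18.42 kPa; P₁ = ½×18.42×2.6 = 23.95.
Layer 2: σ_v at top = γ₁h₁ = 52.26; σ_h top = K_a2×52.26 = 23.16; σ_h base = K_a2×(52.26+18.7×3.8) = 54.64.
P₂ = ½(23.16+54.64)×3.8 = 147.8. Total P_a = 23.95+147.8 = 171.8 kN/m.

172 kN/m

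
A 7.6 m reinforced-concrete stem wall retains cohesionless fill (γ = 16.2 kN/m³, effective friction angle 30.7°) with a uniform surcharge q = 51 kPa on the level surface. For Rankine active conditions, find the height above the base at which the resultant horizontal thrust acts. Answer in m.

3.11 m

K_a = 0.3240.
Triangular part P₁ = ½K_aγH² = 151.6 at H/3 = 2.533 m; rectangular part P₂ = K_a q H = 125.6 at H/2 = 3.800 m.
ȳ = (P₁·2.533 + P₂·3.800)/(P₁+P₂) = 3.107 m.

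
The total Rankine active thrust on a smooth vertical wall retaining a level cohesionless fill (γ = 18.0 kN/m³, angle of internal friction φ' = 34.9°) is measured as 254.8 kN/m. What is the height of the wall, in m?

10.2 m

K_a = 0.2721. P_a = ½ K_a γ H² ⇒ H = √(2P_a/(K_a γ)).
H = √(2×254.8/(0.2721×18.0)) = 10.20 m.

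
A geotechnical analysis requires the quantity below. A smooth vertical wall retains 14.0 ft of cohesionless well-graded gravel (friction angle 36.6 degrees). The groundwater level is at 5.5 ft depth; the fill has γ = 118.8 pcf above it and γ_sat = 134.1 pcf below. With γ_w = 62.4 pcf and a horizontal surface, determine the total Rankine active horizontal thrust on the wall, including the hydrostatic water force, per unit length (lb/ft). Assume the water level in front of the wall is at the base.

K_a = tan²(45° − φ/2) = 0.2530.
γ' = 134.1 − 62.4 = 71.70 pcf. Depth below WT = 8.5 ft.
σ'_h at WT = K_a γ d_w = 165.3 psf; at base = 165.3 + K_a γ' × 8.5 = 319.4 psf.
P₁ (0–5.5 ft) = ½×165.3×5.5 = 454.5. P₂ (5.5–14.0 ft) = ½(165.3+319.4)×8.5 = 2060.
P_w = ½ γ_w h₂² = 0.5×62.4×8.5² = 2254. Total = 454.5+2060+2254 = 4769 lb/ft.

4770 lb/ft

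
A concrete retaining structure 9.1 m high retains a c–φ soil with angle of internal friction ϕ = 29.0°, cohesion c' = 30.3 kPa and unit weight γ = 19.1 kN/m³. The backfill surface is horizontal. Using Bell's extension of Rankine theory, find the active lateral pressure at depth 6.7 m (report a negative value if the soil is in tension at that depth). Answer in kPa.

K_a = (1 − sin φ)/(1 + sin φ) = 0.3470.
σ_a = K_a γ z − 2c√K_a = 0.3470×19.1×6.7 − 2×30.3×0.5890 = 8.706 kPa.

8.71 kPa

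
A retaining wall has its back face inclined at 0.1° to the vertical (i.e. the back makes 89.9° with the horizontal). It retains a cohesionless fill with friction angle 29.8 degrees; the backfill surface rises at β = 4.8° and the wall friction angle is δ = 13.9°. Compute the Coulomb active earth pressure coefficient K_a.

0.324

K_a = sin²(α+φ) / [sin²α · sin(α−δ) · (1 + √{sin(φ+δ)sin(φ−β) / (sin(α−δ)sin(α+β))})²].
With α = 89.9°, φ = 29.8°, δ = 13.9°, β = 4.8°: K_a = 0.3239.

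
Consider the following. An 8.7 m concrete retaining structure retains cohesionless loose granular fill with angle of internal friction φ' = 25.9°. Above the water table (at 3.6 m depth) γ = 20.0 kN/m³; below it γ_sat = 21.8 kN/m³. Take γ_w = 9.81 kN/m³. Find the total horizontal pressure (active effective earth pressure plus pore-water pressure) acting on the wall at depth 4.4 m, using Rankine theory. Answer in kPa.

39.8 kPa

K_a = (1 − sin φ)/(1 + sin φ) = 0.3920.
γ' = 21.8 − 9.81 = 11.99 kN/m³.
Effective vertical stress at 4.4 m: σ'_v = 20.0×3.6 + 11.99×0.800 = 81.59 kPa.
σ'_h = K_a σ'_v = 0.3920 × 81.59 = 31.98 kPa; u = γ_w × 0.800 = 7.848 kPa.
Total σ_h = 31.98 + 7.848 = 39.83 kPa.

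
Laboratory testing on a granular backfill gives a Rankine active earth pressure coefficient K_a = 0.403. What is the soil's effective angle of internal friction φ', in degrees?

K_a = tan²(45° − φ/2) ⇒ 45° − φ/2 = arctan(√0.403) = 32.41°.
φ = 2(45° − 32.41°) = 25.18°.

25.2°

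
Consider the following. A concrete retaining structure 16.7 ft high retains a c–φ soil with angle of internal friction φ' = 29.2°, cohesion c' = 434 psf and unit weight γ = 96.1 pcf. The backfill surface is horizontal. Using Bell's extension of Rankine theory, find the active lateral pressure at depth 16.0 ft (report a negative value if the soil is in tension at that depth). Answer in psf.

K_a = (1 − sin φ)/(1 + sin φ) = 0.3442.
σ_a = K_a γ z − 2c√K_a = 0.3442×96.1×16.0 − 2×434×0.5867 = 20.01 psf.

20.0 psf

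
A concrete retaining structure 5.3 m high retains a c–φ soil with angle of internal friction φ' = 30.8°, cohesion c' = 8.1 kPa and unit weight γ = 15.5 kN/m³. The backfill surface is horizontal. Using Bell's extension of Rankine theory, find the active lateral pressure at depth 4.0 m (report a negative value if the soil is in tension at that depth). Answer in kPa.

10.8 kPa

K_a = (1 − sin φ)/(1 + sin φ) = 0.3227.
σ_a = K_a γ z − 2c√K_a = 0.3227×15.5×4.0 − 2×8.1×0.5681 = 10.81 kPa.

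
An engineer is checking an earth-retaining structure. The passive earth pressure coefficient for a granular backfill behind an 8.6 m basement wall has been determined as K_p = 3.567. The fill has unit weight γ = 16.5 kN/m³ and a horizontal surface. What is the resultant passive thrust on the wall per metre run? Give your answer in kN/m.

P = ½ K_p γ H² = 0.5 × 3.567 × 16.5 × 8.6² = 2176 kN/m.

2180 kN/m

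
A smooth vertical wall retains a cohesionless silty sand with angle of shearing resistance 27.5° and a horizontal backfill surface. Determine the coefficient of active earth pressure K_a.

K_a = (1 − sin φ)/(1 + sin φ) = (1 − sin 27.5°)/(1 + sin 27.5°) = 0.3682.

0.368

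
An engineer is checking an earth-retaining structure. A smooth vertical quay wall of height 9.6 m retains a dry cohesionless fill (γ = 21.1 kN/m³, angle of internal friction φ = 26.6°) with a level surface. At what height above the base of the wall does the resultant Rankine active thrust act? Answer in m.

3.20 m

K_a = 0.3814.
The pressure distribution is triangular, so the resultant acts at H/3 above the base = 9.6/3 = 3.200 m.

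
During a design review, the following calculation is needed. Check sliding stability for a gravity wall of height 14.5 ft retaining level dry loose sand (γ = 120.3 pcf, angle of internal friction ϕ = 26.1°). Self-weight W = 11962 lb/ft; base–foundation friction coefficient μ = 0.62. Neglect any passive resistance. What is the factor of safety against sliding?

1.51

K_a = tan²(45° − 26.1°/2) = 0.3889.
P_a = ½K_aγH² = 0.5×0.3889×120.3×14.5² = 4919 lb/ft, acting at H/3 = 4.833 ft above the base.
FS_sliding = μW / P_a = 0.62×11962 / 4919 = 1.508.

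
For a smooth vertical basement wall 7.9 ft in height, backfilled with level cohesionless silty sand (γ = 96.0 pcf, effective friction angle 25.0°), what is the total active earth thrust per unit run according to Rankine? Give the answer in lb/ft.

1220 lb/ft

K_a = tan²(45° − φ/2) = 0.4059.
P_a = ½ K_a γ H² = 0.5 × 0.4059 × 96.0 × 7.9² = 1216 lb/ft.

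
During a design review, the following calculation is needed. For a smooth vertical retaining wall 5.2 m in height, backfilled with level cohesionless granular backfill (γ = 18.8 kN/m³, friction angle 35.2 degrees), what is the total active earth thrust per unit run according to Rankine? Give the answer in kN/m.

K_a = tan²(45° − φ/2) = 0.2687.
P_a = ½ K_a γ H² = 0.5 × 0.2687 × 18.8 × 5.2² = 68.29 kN/m.

68.3 kN/m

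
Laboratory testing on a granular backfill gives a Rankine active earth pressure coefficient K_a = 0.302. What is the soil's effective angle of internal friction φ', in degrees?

K_a = tan²(45° − φ/2) ⇒ 45° − φ/2 = arctan(√0.302) = 28.79°.
φ = 2(45° − 28.79°) = 32.42°.

32.4°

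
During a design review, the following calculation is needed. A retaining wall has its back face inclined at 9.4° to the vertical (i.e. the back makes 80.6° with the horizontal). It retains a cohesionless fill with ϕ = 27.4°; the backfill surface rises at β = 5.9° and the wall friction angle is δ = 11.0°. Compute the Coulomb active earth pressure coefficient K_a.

K_a = sin²(α+φ) / [sin²α · sin(α−δ) · (1 + √{sin(φ+δ)sin(φ−β) / (sin(α−δ)sin(α+β))})²].
With α = 80.6°, φ = 27.4°, δ = 11.0°, β = 5.9°: K_a = 0.4446.

0.445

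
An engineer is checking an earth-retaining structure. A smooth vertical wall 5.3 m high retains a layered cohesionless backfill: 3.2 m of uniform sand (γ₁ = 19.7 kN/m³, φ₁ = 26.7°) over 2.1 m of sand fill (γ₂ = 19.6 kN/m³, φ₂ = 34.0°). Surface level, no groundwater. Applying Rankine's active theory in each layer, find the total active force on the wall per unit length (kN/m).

K_a1 = tan²(45°−26.7°/2) = 0.3800; K_a2 = tan²(45°−34.0°/2) = 0.2827.
Layer 1: σ at base = K_a1 γ₁ h₁ = 23.95 kPa; P₁ = ½×23.95×3.2 = 38.32.
Layer 2: σ_v at top = γ₁h₁ = 63.04; σ_h top = K_a2×63.04 = 17.82; σ_h base = K_a2×(63.04+19.6×2.1) = 29.46.
P₂ = ½(17.82+29.46)×2.1 = 49.65. Total P_a = 38.32+49.65 = 87.97 kN/m.

88.0 kN/m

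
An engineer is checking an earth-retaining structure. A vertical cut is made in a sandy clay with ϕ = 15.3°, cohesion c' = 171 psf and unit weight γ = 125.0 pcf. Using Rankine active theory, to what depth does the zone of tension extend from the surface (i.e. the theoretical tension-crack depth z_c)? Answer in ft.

3.59 ft

K_a = tan²(45° − 15.3°/2) = 0.5824; √K_a = 0.7632.
The active pressure is zero where K_a γ z = 2c√K_a, so z_c = 2c/(γ√K_a) = 2×171/(125.0×0.7632) = 3.585 ft.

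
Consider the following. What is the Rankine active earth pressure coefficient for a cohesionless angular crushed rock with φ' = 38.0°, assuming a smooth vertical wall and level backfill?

K_a = tan²(45° − φ/2) = tan²(26.00°) = 0.2379.

0.238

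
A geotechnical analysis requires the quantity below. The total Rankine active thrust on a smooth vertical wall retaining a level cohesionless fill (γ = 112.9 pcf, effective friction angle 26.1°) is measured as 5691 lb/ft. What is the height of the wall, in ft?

K_a = 0.3889. P_a = ½ K_a γ H² ⇒ H = √(2P_a/(K_a γ)).
H = √(2×5691/(0.3889×112.9)) = 16.10 ft.

16.1 ft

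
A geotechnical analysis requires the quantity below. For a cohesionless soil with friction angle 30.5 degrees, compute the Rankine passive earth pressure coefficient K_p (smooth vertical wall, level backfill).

K_p = (1 + sin φ)/(1 − sin φ) = tan²(45° + 30.5°/2) = 3.061.

3.06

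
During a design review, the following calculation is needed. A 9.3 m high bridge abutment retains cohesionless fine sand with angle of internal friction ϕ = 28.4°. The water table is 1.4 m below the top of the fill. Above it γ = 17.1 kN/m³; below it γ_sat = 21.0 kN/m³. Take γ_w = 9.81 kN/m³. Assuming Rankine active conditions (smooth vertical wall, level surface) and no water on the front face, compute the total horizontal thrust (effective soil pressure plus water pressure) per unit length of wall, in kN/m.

K_a = tan²(45° − φ/2) = 0.3554.
γ' = 21.0 − 9.81 = 11.19 kN/m³. Depth below WT = 7.9 m.
σ'_h at WT = K_a γ d_w = 8.507 kPa; at base = 8.507 + K_a γ' × 7.9 = 39.92 kPa.
P₁ (0–1.4 m) = ½×8.507×1.4 = 5.955. P₂ (1.4–9.3 m) = ½(8.507+39.92)×7.9 = 191.3.
P_w = ½ γ_w h₂² = 0.5×9.81×7.9² = 306.1. Total = 5.955+191.3+306.1 = 503.4 kN/m.

503 kN/m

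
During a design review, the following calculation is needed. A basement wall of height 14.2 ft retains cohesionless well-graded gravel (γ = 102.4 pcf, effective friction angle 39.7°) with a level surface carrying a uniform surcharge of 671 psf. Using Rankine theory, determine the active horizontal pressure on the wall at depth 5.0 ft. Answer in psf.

261 psf

K_a = (1 − sin φ)/(1 + sin φ) = 0.2204.
σ_v = γz + q = 102.4 × 5.0 + 671 = 1183 psf.
σ_h = K_a σ_v = 0.2204 × 1183 = 260.8 psf.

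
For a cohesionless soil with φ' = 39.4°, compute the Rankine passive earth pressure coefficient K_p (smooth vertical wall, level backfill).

4.48

K_p = (1 + sin φ)/(1 − sin φ) = tan²(45° + 39.4°/2) = 4.475.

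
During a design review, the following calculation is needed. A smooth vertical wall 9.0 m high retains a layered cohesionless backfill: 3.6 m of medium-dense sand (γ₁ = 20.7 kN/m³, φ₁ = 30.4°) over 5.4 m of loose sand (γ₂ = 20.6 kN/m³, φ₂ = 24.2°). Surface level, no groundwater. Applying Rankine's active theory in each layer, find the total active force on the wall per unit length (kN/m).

338 kN/m

K_a1 = tan²(45°−30.4°/2) = 0.3280; K_a2 = tan²(45°−24.2°/2) = 0.4185.
Layer 1: σ at base = K_a1 γ₁ h₁ = 24.44 kPa; P₁ = ½×24.44×3.6 = 44.00.
Layer 2: σ_v at top = γ₁h₁ = 74.52; σ_h top = K_a2×74.52 = 31.19; σ_h base = K_a2×(74.52+20.6×5.4) = 77.74.
P₂ = ½(31.19+77.74)×5.4 = 294.1. Total P_a = 44.00+294.1 = 338.1 kN/m.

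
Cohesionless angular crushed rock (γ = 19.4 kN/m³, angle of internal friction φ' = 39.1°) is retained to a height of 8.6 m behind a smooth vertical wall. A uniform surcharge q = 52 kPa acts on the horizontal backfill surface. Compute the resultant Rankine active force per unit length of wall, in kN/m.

264 kN/m

K_a = tan²(45° − φ/2) = 0.2265.
Soil triangle: ½ K_a γ H² = 0.5×0.2265×19.4×8.6² = 162.5 kN/m.
Surcharge rectangle: K_a q H = 0.2265×52×8.6 = 101.3 kN/m.
Total = 162.5 + 101.3 = 263.8 kN/m.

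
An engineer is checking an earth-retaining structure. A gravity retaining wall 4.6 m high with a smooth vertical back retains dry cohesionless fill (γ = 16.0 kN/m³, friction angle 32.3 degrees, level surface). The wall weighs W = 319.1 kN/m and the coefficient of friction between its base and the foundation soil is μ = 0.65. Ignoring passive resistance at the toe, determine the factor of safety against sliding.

K_a = tan²(45° − 32.3°/2) = 0.3035.
P_a = ½K_aγH² = 0.5×0.3035×16.0×4.6² = 51.37 kN/m, acting at H/3 = 1.533 m above the base.
FS_sliding = μW / P_a = 0.65×319.1 / 51.37 = 4.037.

4.04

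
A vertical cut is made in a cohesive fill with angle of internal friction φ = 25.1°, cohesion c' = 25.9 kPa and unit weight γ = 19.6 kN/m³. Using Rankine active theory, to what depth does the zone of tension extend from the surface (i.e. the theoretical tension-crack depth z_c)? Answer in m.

4.16 m

K_a = tan²(45° − 25.1°/2) = 0.4043; √K_a = 0.6358.
The active pressure is zero where K_a γ z = 2c√K_a, so z_c = 2c/(γ√K_a) = 2×25.9/(19.6×0.6358) = 4.156 m.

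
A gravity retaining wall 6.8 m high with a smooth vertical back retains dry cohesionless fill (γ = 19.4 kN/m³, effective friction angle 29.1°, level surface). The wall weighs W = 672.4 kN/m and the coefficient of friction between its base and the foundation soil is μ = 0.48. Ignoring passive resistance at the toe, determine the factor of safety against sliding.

K_a = tan²(45° − 29.1°/2) = 0.3456.
P_a = ½K_aγH² = 0.5×0.3456×19.4×6.8² = 155.0 kN/m, acting at H/3 = 2.267 m above the base.
FS_sliding = μW / P_a = 0.48×672.4 / 155.0 = 2.082.

2.08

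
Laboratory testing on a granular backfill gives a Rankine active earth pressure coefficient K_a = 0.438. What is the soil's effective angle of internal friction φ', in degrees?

K_a = tan²(45° − φ/2) ⇒ 45° − φ/2 = arctan(√0.438) = 33.50°.
φ = 2(45° − 33.50°) = 23.01°.

23.0°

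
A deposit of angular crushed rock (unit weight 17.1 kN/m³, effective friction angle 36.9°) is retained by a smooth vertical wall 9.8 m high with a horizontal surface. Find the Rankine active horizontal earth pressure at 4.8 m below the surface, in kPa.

20.5 kPa

K_a = (1 − sin φ)/(1 + sin φ) = 0.2497.
σ_h = K_a γ z = 0.2497 × 17.1 × 4.8 = 20.49 kPa.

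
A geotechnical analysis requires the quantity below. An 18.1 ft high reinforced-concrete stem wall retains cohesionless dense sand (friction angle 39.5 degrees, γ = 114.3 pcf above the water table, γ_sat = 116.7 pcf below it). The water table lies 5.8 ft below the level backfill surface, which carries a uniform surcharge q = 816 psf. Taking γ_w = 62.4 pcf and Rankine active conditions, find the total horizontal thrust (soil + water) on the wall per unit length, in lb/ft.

11200 lb/ft

K_a = tan²(45° − φ/2) = 0.2224.
γ' = 116.7 − 62.4 = 54.30 pcf. h₂ = H − d_w = 12.3 ft.
σ'_h: at surface K_a·q = 181.5; at WT K_a(q+γd_w) = 329.0; at base K_a(q+γd_w+γ'h₂) = 477.5 psf.
P₁ = ½(181.5+329.0)×5.8 = 1480; P₂ = ½(329.0+477.5)×12.3 = 4960; P_w = ½γ_w h₂² = 4720.
Total = 1480+4960+4720 = 11160 lb/ft.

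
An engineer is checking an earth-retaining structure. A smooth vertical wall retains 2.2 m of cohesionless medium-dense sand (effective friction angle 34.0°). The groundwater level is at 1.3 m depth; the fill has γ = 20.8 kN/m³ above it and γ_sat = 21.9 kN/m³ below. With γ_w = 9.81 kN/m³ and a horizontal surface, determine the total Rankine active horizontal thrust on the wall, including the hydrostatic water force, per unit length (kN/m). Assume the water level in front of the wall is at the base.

K_a = tan²(45° − φ/2) = 0.2827.
γ' = 21.9 − 9.81 = 12.09 kN/m³. Depth below WT = 0.9 m.
σ'_h at WT = K_a γ d_w = 7.645 kPa; at base = 7.645 + K_a γ' × 0.9 = 10.72 kPa.
P₁ (0–1.3 m) = ½×7.645×1.3 = 4.969. P₂ (1.3–2.2 m) = ½(7.645+10.72)×0.9 = 8.264.
P_w = ½ γ_w h₂² = 0.5×9.81×0.9² = 3.973. Total = 4.969+8.264+3.973 = 17.21 kN/m.

17.2 kN/m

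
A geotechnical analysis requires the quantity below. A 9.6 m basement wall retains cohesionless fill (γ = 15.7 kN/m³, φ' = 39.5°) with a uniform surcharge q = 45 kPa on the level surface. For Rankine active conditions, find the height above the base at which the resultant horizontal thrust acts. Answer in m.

K_a = 0.2224.
Triangular part P₁ = ½K_aγH² = 160.9 at H/3 = 3.200 m; rectangular part P₂ = K_a q H = 96.09 at H/2 = 4.800 m.
ȳ = (P₁·3.200 + P₂·4.800)/(P₁+P₂) = 3.798 m.

3.80 m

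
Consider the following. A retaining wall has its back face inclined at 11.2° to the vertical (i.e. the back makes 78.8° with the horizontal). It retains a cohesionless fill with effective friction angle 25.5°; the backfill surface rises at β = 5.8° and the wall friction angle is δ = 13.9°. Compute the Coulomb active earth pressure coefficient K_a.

K_a = sin²(α+φ) / [sin²α · sin(α−δ) · (1 + √{sin(φ+δ)sin(φ−β) / (sin(α−δ)sin(α+β))})²].
With α = 78.8°, φ = 25.5°, δ = 13.9°, β = 5.8°: K_a = 0.4872.

0.487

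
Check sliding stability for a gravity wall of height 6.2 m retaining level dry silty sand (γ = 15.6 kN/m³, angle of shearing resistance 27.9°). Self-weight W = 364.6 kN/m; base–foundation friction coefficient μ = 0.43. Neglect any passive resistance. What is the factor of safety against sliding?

K_a = tan²(45° − 27.9°/2) = 0.3625.
P_a = ½K_aγH² = 0.5×0.3625×15.6×6.2² = 108.7 kN/m, acting at H/3 = 2.067 m above the base.
FS_sliding = μW / P_a = 0.43×364.6 / 108.7 = 1.443.

1.44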